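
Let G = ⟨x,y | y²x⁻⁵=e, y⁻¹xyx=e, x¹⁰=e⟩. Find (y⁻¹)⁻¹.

The order of (y⁻¹) is 4 (smallest k with (y⁻¹)ᵏ = e), so (y⁻¹)⁻¹ = (y⁻¹)³ = y.
Check: (y⁻¹) · y → (y⁻¹) · y = e, giving e as required.

Answer: y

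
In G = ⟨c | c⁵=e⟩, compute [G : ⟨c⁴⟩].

First find ord(c⁴) by computing successive powers:
  (c⁴)¹ = c⁴, (c⁴)² = c³, (c⁴)³ = c², (c⁴)⁴ = c, (c⁴)⁵ = e.
So |⟨c⁴⟩| = ord(c⁴) = 5. With |G| = 5, by Lagrange [G : ⟨c⁴⟩] = 5/5 = 1.

Answer: 1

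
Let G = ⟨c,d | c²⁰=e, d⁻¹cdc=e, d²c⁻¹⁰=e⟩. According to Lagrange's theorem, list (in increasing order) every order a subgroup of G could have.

|G| = 40 = 2³ · 5. By Lagrange's theorem the order of any subgroup divides 40; the divisors of 40 are 1, 2, 4, 5, 8, 10, 20, 40.

Answer: 1, 2, 4, 5, 8, 10, 20, 40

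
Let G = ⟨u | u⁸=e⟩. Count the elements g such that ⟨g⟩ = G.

G is cyclic of order 8. An element generates G iff its order is 8, and a cyclic group of order 8 has exactly φ(8) = 4 such elements.

Answer: 4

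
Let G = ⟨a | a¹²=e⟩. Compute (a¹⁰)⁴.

Compute successive powers of (a¹⁰), reducing at each step:
  (a¹⁰)²: (a¹⁰) · a¹⁰ = a⁸
  (a¹⁰)³: (a⁸) · a¹⁰ = a⁶
  (a¹⁰)⁴: (a⁶) · a¹⁰ = a⁴

Answer: a⁴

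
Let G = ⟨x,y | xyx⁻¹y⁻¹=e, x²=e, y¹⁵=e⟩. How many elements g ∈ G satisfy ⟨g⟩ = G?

G is cyclic of order 30. An element generates G iff its order is 30, and a cyclic group of order 30 has exactly φ(30) = 8 such elements.

Answer: 8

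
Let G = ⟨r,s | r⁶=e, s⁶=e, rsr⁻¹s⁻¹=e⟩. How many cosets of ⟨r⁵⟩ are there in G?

First find ord(r⁵) by computing successive powers:
  (r⁵)¹ = r⁵, (r⁵)² = r⁴, (r⁵)³ = r³, (r⁵)⁴ = r², (r⁵)⁵ = r, (r⁵)⁶ = e.
So |⟨r⁵⟩| = ord(r⁵) = 6. With |G| = 36, by Lagrange [G : ⟨r⁵⟩] = 36/6 = 6.

Answer: 6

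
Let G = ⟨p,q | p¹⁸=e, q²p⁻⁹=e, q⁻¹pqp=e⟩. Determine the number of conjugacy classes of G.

The conjugacy classes (representative and size) are:
  [e] (size 1), [p¹⁷] (size 2), [p¹⁶] (size 2), [p³] (size 2), [p¹⁴] (size 2), [p¹³] (size 2), [p¹²] (size 2), [p¹¹] (size 2), [p¹⁰] (size 2), [p⁹] (size 1), [p⁸q] (size 9), [pq] (size 9).
Class equation: 1 + 2 + 2 + 2 + 2 + 2 + 2 + 2 + 2 + 1 + 9 + 9 = 36 = |G|. So G has 12 conjugacy classes.

Answer: 12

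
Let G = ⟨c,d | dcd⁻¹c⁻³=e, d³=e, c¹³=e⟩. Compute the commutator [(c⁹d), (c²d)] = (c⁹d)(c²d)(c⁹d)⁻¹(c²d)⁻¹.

[(c⁹d), (c²d)] = (c⁹d)·(c²d)·(c⁹d)⁻¹·(c²d)⁻¹.
  (c⁹d) · (c²d) = c²d²
  (c²d²) · (c¹⁰d²) = cd
  (cd) · (c⁸d²) = c¹²

Answer: c¹²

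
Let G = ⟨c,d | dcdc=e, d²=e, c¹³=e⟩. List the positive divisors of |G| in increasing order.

|G| = 26 = 2 · 13. By Lagrange's theorem the order of any subgroup divides 26; the divisors of 26 are 1, 2, 13, 26.

Answer: 1, 2, 13, 26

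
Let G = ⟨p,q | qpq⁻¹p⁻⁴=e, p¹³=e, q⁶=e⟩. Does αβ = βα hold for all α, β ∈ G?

p·q = pq but q·p = p⁴q, so p·q ≠ q·p and G is not abelian.

Answer: No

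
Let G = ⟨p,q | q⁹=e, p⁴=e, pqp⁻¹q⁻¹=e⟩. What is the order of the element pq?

Compute successive powers until reaching e:
  (pq)¹ = pq, (pq)² = p²q², (pq)³ = p³q³, (pq)⁴ = q⁴, (pq)⁵ = pq⁵, (pq)⁶ = p²q⁶, (pq)⁷ = p³q⁷, (pq)⁸ = q⁸, (pq)⁹ = p, (pq)¹⁰ = p²q, (pq)¹¹ = p³q², (pq)¹² = q³, (pq)¹³ = pq⁴, (pq)¹⁴ = p²q⁵, (pq)¹⁵ = p³q⁶, (pq)¹⁶ = q⁷, (pq)¹⁷ = pq⁸, (pq)¹⁸ = p², (pq)¹⁹ = p³q, (pq)²⁰ = q², (pq)²¹ = pq³, (pq)²² = p²q⁴, (pq)²³ = p³q⁵, (pq)²⁴ = q⁶, (pq)²⁵ = pq⁷, (pq)²⁶ = p²q⁸, (pq)²⁷ = p³, (pq)²⁸ = q, (pq)²⁹ = pq², (pq)³⁰ = p²q³, (pq)³¹ = p³q⁴, (pq)³² = q⁵, (pq)³³ = pq⁶, (pq)³⁴ = p²q⁷, (pq)³⁵ = p³q⁸, (pq)³⁶ = e.
The smallest positive k with (pq)ᵏ = e is 36.

Answer: 36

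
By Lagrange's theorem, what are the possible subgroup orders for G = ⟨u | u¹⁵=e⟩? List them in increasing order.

|G| = 15 = 3 · 5. By Lagrange's theorem the order of any subgroup divides 15; the divisors of 15 are 1, 3, 5, 15.

Answer: 1, 3, 5, 15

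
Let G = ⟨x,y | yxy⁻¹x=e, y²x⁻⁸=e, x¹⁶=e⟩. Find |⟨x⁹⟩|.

|⟨x⁹⟩| equals the order of x⁹. Compute successive powers until reaching e:
  (x⁹)¹ = x⁹, (x⁹)² = x², (x⁹)³ = x¹¹, (x⁹)⁴ = x⁴, (x⁹)⁵ = x¹³, (x⁹)⁶ = x⁶, (x⁹)⁷ = x¹⁵, (x⁹)⁸ = x⁸, (x⁹)⁹ = x, (x⁹)¹⁰ = x¹⁰, (x⁹)¹¹ = x³, (x⁹)¹² = x¹², (x⁹)¹³ = x⁵, (x⁹)¹⁴ = x¹⁴, (x⁹)¹⁵ = x⁷, (x⁹)¹⁶ = e.
The smallest positive k with (x⁹)ᵏ = e is 16, so |⟨x⁹⟩| = 16.

Answer: 16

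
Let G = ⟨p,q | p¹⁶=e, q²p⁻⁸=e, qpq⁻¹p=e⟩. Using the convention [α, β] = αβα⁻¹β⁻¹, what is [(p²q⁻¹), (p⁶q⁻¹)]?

[(p²q⁻¹), (p⁶q⁻¹)] = (p²q⁻¹)·(p⁶q⁻¹)·(p²q⁻¹)⁻¹·(p⁶q⁻¹)⁻¹.
  (p²q⁻¹) · (p⁶q⁻¹) = p⁴
  (p⁴) · (p²q) = p⁶q
  (p⁶q) · (p⁶q) = p⁸

Answer: p⁸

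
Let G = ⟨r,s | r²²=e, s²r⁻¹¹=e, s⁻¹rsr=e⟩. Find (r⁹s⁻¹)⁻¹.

The order of (r⁹s⁻¹) is 4 (smallest k with (r⁹s⁻¹)ᵏ = e), so (r⁹s⁻¹)⁻¹ = (r⁹s⁻¹)³ = r⁹s.
Check: (r⁹s⁻¹) · (r⁹s) → (r⁹s⁻¹) · r⁹ = s⁻¹;   (s⁻¹) · s = e, giving e as required.

Answer: r⁹s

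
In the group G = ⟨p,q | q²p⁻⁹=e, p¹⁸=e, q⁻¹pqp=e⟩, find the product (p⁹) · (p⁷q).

Compute (p⁹) · (p⁷q) by multiplying left to right and reducing via the relations at each step:
  (p⁹) · p⁷ = p¹⁶
  (p¹⁶) · q = p⁷q⁻¹

Answer: p⁷q⁻¹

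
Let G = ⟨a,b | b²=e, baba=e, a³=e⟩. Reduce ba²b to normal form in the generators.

Multiply left to right, reducing at each step:
  b · a² = ab
  (ab) · b = a

Answer: a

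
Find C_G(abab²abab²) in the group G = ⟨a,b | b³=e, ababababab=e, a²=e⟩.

⟨abab²abab²⟩ ⊆ C_G(abab²abab²) since powers of abab²abab² commute with abab²abab²; so |C_G(abab²abab²)| ≥ |⟨abab²abab²⟩| = 5.
By orbit–stabilizer, |C_G(abab²abab²)| = |G| / |conj. class of abab²abab²| = 60 / 12 = 5.
The 5 elements commuting with abab²abab² are {e, bab²a, abab², bab²abab²a, abab²abab²}.

Answer: {e, bab²a, abab², bab²abab²a, abab²abab²}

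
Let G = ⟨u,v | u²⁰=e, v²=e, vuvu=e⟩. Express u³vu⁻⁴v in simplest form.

Multiply left to right, reducing at each step:
  (u³) · v = u³v
  (u³v) · u⁻⁴ = u⁷v
  (u⁷v) · v = u⁷

Answer: u⁷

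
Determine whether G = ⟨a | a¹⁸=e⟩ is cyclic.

|G| = 18. The element a has order 18 (its powers give 18 distinct elements), so ⟨a⟩ = G and G is cyclic.

Answer: Yes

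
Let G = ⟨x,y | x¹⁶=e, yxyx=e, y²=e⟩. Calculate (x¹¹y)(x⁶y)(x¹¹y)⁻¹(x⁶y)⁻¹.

[(x¹¹y), (x⁶y)] = (x¹¹y)·(x⁶y)·(x¹¹y)⁻¹·(x⁶y)⁻¹.
  (x¹¹y) · (x⁶y) = x⁵
  (x⁵) · (x¹¹y) = y
  y · (x⁶y) = x¹⁰

Answer: x¹⁰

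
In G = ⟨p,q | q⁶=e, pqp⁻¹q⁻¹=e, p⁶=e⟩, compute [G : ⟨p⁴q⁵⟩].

First find ord(p⁴q⁵) by computing successive powers:
  (p⁴q⁵)¹ = p⁴q⁵, (p⁴q⁵)² = p²q⁴, (p⁴q⁵)³ = q³, (p⁴q⁵)⁴ = p⁴q², (p⁴q⁵)⁵ = p²q, (p⁴q⁵)⁶ = e.
So |⟨p⁴q⁵⟩| = ord(p⁴q⁵) = 6. With |G| = 36, by Lagrange [G : ⟨p⁴q⁵⟩] = 36/6 = 6.

Answer: 6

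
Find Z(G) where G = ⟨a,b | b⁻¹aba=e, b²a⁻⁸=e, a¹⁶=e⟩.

An element z ∈ Z(G) iff z commutes with every generator.
For example a⁸ is central: (a⁸)·a = a⁹ = a·(a⁸); (a⁸)·b = b⁻¹ = b·(a⁸).
Whereas a ∉ Z(G) since a·b = ab ≠ a⁷b⁻¹ = b·a.
Checking each of the 32 elements this way gives Z(G) = {e, a⁸}, of order 2.

Answer: {e, a⁸}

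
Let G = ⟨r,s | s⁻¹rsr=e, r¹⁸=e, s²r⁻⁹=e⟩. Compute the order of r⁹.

Compute successive powers until reaching e:
  (r⁹)¹ = r⁹, (r⁹)² = e.
The smallest positive k with (r⁹)ᵏ = e is 2.

Answer: 2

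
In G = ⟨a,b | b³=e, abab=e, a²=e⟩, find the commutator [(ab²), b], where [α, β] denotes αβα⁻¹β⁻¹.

[(ab²), b] = (ab²)·b·(ab²)⁻¹·b⁻¹.
  (ab²) · b = a
  a · (ab²) = b²
  (b²) · (b²) = b

Answer: b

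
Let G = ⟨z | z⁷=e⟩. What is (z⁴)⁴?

Compute successive powers of (z⁴), reducing at each step:
  (z⁴)²: (z⁴) · z⁴ = z
  (z⁴)³: z · z⁴ = z⁵
  (z⁴)⁴: (z⁵) · z⁴ = z²

Answer: z²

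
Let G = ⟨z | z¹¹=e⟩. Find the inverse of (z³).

The order of (z³) is 11 (smallest k with (z³)ᵏ = e), so (z³)⁻¹ = (z³)¹⁰ = z⁸.
Check: (z³) · (z⁸) → (z³) · z⁸ = e, giving e as required.

Answer: z⁸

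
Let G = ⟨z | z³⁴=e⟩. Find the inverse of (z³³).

The order of (z³³) is 34 (smallest k with (z³³)ᵏ = e), so (z³³)⁻¹ = (z³³)³³ = z.
Check: (z³³) · z → (z³³) · z = e, giving e as required.

Answer: z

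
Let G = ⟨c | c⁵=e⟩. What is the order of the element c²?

Compute successive powers until reaching e:
  (c²)¹ = c², (c²)² = c⁴, (c²)³ = c, (c²)⁴ = c³, (c²)⁵ = e.
The smallest positive k with (c²)ᵏ = e is 5.

Answer: 5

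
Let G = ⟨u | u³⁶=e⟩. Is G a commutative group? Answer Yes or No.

G has a single generator, so G is cyclic and hence abelian.

Answer: Yes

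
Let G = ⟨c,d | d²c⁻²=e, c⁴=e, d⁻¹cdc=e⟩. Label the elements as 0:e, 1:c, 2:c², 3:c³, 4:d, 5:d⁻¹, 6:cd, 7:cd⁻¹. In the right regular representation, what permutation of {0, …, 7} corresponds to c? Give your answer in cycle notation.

(0 1 2 3)(4 7 5 6)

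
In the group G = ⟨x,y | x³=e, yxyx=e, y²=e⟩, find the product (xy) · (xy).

Compute (xy) · (xy) by multiplying left to right and reducing via the relations at each step:
  (xy) · x = y
  y · y = e

Answer: e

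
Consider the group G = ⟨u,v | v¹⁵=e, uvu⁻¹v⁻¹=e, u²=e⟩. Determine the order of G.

Enumerate words in the generators, reducing via the relations: the distinct elements are
  {e, u, v, uv, v², v³, v⁴, v⁵, v⁶, v⁷, v⁸, v⁹, uv², uv³, uv⁴, uv⁵, uv⁶, uv⁷, uv⁸, uv⁹, v¹², v¹³, v¹¹, v¹⁰, v¹⁴, uv¹², uv¹³, uv¹¹, uv¹⁰, uv¹⁴}.
No further products give new elements, so |G| = 30.

Answer: 30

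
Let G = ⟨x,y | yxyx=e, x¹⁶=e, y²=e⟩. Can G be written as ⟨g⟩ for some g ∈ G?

Every cyclic group is abelian. But x·y = xy while y·x = x¹⁵y, so x·y ≠ y·x and G is not abelian. Hence G is not cyclic.

Answer: No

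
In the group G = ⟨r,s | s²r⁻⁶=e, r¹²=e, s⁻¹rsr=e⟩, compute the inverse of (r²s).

The order of (r²s) is 4 (smallest k with (r²s)ᵏ = e), so (r²s)⁻¹ = (r²s)³ = r²s⁻¹.
Check: (r²s) · (r²s⁻¹) → (r²s) · r² = s;   s · s⁻¹ = e, giving e as required.

Answer: r²s⁻¹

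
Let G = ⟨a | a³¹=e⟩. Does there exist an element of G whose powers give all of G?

|G| = 31. The element a has order 31 (its powers give 31 distinct elements), so ⟨a⟩ = G and G is cyclic.

Answer: Yes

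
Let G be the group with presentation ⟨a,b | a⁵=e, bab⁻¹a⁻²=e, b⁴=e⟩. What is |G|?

Enumerate words in the generators, reducing via the relations: the distinct elements are
  {a, b, e, ab, a², a³, a⁴, b², b³, ab², ab³, a²b, a³b, a⁴b, a²b², a²b³, a³b², a³b³, a⁴b², a⁴b³}.
No further products give new elements, so |G| = 20.

Answer: 20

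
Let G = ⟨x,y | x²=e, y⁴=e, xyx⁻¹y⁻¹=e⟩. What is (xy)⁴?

Compute successive powers of (xy), reducing at each step:
  (xy)²: (xy) · x = y;   y · y = y²
  (xy)³: (y²) · x = xy²;   (xy²) · y = xy³
  (xy)⁴: (xy³) · x = y³;   (y³) · y = e

Answer: e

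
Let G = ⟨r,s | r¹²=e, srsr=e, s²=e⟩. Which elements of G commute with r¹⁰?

⟨r¹⁰⟩ ⊆ C_G(r¹⁰) since powers of r¹⁰ commute with r¹⁰; so |C_G(r¹⁰)| ≥ |⟨r¹⁰⟩| = 6.
By orbit–stabilizer, |C_G(r¹⁰)| = |G| / |conj. class of r¹⁰| = 24 / 2 = 12.
The 12 elements commuting with r¹⁰ are {e, r, r², r³, r⁴, r⁵, r⁶, r⁷, r⁸, r⁹, r¹⁰, r¹¹}.

Answer: {e, r, r², r³, r⁴, r⁵, r⁶, r⁷, r⁸, r⁹, r¹⁰, r¹¹}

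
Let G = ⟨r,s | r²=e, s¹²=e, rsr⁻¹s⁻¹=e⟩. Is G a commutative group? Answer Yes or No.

Each pair of generators commutes: r·s = rs = s·r. Since the generators pairwise commute, every element of G commutes with every other, so G is abelian.

Answer: Yes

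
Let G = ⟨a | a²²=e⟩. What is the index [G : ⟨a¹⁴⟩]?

First find ord(a¹⁴) by computing successive powers:
  (a¹⁴)¹ = a¹⁴, (a¹⁴)² = a⁶, (a¹⁴)³ = a²⁰, (a¹⁴)⁴ = a¹², (a¹⁴)⁵ = a⁴, (a¹⁴)⁶ = a¹⁸, (a¹⁴)⁷ = a¹⁰, (a¹⁴)⁸ = a², (a¹⁴)⁹ = a¹⁶, (a¹⁴)¹⁰ = a⁸, (a¹⁴)¹¹ = e.
So |⟨a¹⁴⟩| = ord(a¹⁴) = 11. With |G| = 22, by Lagrange [G : ⟨a¹⁴⟩] = 22/11 = 2.

Answer: 2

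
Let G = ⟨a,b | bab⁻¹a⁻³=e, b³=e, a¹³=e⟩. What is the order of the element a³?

Compute successive powers until reaching e:
  (a³)¹ = a³, (a³)² = a⁶, (a³)³ = a⁹, (a³)⁴ = a¹², (a³)⁵ = a², (a³)⁶ = a⁵, (a³)⁷ = a⁸, (a³)⁸ = a¹¹, (a³)⁹ = a, (a³)¹⁰ = a⁴, (a³)¹¹ = a⁷, (a³)¹² = a¹⁰, (a³)¹³ = e.
The smallest positive k with (a³)ᵏ = e is 13.

Answer: 13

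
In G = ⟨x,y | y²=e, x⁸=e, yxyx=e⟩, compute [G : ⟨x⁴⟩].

First find ord(x⁴) by computing successive powers:
  (x⁴)¹ = x⁴, (x⁴)² = e.
So |⟨x⁴⟩| = ord(x⁴) = 2. With |G| = 16, by Lagrange [G : ⟨x⁴⟩] = 16/2 = 8.

Answer: 8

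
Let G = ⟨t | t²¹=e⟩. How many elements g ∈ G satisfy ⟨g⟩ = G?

G is cyclic of order 21. An element generates G iff its order is 21, and a cyclic group of order 21 has exactly φ(21) = 12 such elements.

Answer: 12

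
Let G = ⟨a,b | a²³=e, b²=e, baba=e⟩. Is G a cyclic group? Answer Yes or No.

Every cyclic group is abelian. But a·b = ab while b·a = a²²b, so a·b ≠ b·a and G is not abelian. Hence G is not cyclic.

Answer: No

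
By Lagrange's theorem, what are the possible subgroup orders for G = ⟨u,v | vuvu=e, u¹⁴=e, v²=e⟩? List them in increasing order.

|G| = 28 = 2² · 7. By Lagrange's theorem the order of any subgroup divides 28; the divisors of 28 are 1, 2, 4, 7, 14, 28.

Answer: 1, 2, 4, 7, 14, 28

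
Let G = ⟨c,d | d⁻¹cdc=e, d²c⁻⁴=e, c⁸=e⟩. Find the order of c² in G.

Compute successive powers until reaching e:
  (c²)¹ = c², (c²)² = c⁴, (c²)³ = c⁶, (c²)⁴ = e.
The smallest positive k with (c²)ᵏ = e is 4.

Answer: 4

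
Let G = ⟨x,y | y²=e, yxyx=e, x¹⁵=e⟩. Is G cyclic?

Every cyclic group is abelian. But x·y = xy while y·x = x¹⁴y, so x·y ≠ y·x and G is not abelian. Hence G is not cyclic.

Answer: No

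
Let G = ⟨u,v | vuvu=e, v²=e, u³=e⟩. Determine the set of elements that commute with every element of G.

An element z ∈ Z(G) iff z commutes with every generator.
For example e is central: e·u = u = u·e; e·v = v = v·e.
Whereas u ∉ Z(G) since u·v = uv ≠ u²v = v·u.
Checking each of the 6 elements this way gives Z(G) = {e}, of order 1.

Answer: {e}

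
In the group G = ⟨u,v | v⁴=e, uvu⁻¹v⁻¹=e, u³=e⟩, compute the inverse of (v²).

The order of (v²) is 2 (smallest k with (v²)ᵏ = e), so (v²)⁻¹ = (v²)¹ = v².
Check: (v²) · (v²) → (v²) · v² = e, giving e as required.

Answer: v²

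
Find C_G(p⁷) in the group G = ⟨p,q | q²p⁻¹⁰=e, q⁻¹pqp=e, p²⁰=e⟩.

⟨p⁷⟩ ⊆ C_G(p⁷) since powers of p⁷ commute with p⁷; so |C_G(p⁷)| ≥ |⟨p⁷⟩| = 20.
By orbit–stabilizer, |C_G(p⁷)| = |G| / |conj. class of p⁷| = 40 / 2 = 20.
The 20 elements commuting with p⁷ are {e, p, p², p³, p⁴, p⁵, p⁶, p⁷, p⁸, p⁹, p¹⁰, p¹¹, p¹², p¹³, p¹⁴, p¹⁵, p¹⁶, p¹⁷, p¹⁸, p¹⁹}.

Answer: {e, p, p², p³, p⁴, p⁵, p⁶, p⁷, p⁸, p⁹, p¹⁰, p¹¹, p¹², p¹³, p¹⁴, p¹⁵, p¹⁶, p¹⁷, p¹⁸, p¹⁹}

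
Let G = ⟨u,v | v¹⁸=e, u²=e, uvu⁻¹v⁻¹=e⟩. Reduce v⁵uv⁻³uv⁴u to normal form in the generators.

Multiply left to right, reducing at each step:
  (v⁵) · u = uv⁵
  (uv⁵) · v⁻³ = uv²
  (uv²) · u = v²
  (v²) · v⁴ = v⁶
  (v⁶) · u = uv⁶

Answer: uv⁶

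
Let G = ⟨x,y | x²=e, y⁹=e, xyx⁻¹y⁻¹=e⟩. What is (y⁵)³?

Compute successive powers of (y⁵), reducing at each step:
  (y⁵)²: (y⁵) · y⁵ = y
  (y⁵)³: y · y⁵ = y⁶

Answer: y⁶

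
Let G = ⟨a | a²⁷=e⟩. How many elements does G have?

G is generated by a single element, so G is cyclic. The relator gives a²⁷ = e and no smaller power is forced to be e, so the 27 powers {a, e, a², a³, a⁴, a⁵, a⁶, a⁷, a⁸, a⁹, a²², a²³, a²¹, a²⁰, a²⁴, a²⁵, a²⁶, a¹², a¹³, a¹¹, a¹⁰, a¹⁴, a¹⁵, a¹⁶, a¹⁷, a¹⁸, a¹⁹} are distinct. Hence |G| = 27.

Answer: 27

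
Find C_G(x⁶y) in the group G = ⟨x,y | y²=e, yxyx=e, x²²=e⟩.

⟨x⁶y⟩ ⊆ C_G(x⁶y) since powers of x⁶y commute with x⁶y; so |C_G(x⁶y)| ≥ |⟨x⁶y⟩| = 2.
By orbit–stabilizer, |C_G(x⁶y)| = |G| / |conj. class of x⁶y| = 44 / 11 = 4.
The 4 elements commuting with x⁶y are {e, x¹¹, x⁶y, x¹⁷y}.

Answer: {e, x¹¹, x⁶y, x¹⁷y}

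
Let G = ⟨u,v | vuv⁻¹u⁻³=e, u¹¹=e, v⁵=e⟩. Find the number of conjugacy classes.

The conjugacy classes (representative and size) are:
  [e] (size 1), [u³] (size 5), [u⁶] (size 5), [u⁷v] (size 11), [u⁹v²] (size 11), [u⁷v³] (size 11), [u⁷v⁴] (size 11).
Class equation: 1 + 5 + 5 + 11 + 11 + 11 + 11 = 55 = |G|. So G has 7 conjugacy classes.

Answer: 7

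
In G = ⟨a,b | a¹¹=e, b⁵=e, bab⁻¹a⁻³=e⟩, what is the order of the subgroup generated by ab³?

|⟨ab³⟩| equals the order of ab³. Compute successive powers until reaching e:
  (ab³)¹ = ab³, (ab³)² = a⁶b, (ab³)³ = a⁹b⁴, (ab³)⁴ = a²b², (ab³)⁵ = e.
The smallest positive k with (ab³)ᵏ = e is 5, so |⟨ab³⟩| = 5.

Answer: 5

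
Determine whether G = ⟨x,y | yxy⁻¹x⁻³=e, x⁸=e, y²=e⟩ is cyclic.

Every cyclic group is abelian. But x·y = xy while y·x = x³y, so x·y ≠ y·x and G is not abelian. Hence G is not cyclic.

Answer: No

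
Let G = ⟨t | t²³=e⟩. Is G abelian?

G has a single generator, so G is cyclic and hence abelian.

Answer: Yes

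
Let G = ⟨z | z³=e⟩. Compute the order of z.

Compute successive powers until reaching e:
  z¹ = z, z² = z², z³ = e.
The smallest positive k with zᵏ = e is 3.

Answer: 3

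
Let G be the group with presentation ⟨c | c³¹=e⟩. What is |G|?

G is generated by a single element, so G is cyclic. The relator gives c³¹ = e and no smaller power is forced to be e, so the 31 powers {c, e, c², c³, c⁴, c⁵, c⁶, c⁷, c⁸, c⁹, c²², c²³, c²¹, c²⁰, c²⁴, c²⁵, c²⁶, c²⁷, c²⁸, c²⁹, c³⁰, c¹², c¹³, c¹¹, c¹⁰, c¹⁴, c¹⁵, c¹⁶, c¹⁷, c¹⁸, c¹⁹} are distinct. Hence |G| = 31.

Answer: 31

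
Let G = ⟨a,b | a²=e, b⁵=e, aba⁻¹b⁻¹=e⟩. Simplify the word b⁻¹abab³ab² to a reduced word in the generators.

Multiply left to right, reducing at each step:
  (b⁴) · a = ab⁴
  (ab⁴) · b = a
  a · a = e
  e · b³ = b³
  (b³) · a = ab³
  (ab³) · b² = a

Answer: a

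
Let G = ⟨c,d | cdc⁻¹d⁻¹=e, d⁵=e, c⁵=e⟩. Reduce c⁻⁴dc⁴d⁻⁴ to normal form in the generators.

Multiply left to right, reducing at each step:
  c · d = cd
  (cd) · c⁴ = d
  d · d⁻⁴ = d²

Answer: d²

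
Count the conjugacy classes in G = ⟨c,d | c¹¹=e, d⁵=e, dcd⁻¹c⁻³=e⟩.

The conjugacy classes (representative and size) are:
  [e] (size 1), [c³] (size 5), [c⁶] (size 5), [c⁷d] (size 11), [c⁹d²] (size 11), [c⁷d³] (size 11), [c⁷d⁴] (size 11).
Class equation: 1 + 5 + 5 + 11 + 11 + 11 + 11 = 55 = |G|. So G has 7 conjugacy classes.

Answer: 7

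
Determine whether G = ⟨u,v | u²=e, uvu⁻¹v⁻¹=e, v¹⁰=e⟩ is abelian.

Each pair of generators commutes: u·v = uv = v·u. Since the generators pairwise commute, every element of G commutes with every other, so G is abelian.

Answer: Yes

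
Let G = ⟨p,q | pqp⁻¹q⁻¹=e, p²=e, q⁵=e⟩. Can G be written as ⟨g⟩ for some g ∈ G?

|G| = 10. The element pq has order 10 (its powers give 10 distinct elements), so ⟨pq⟩ = G and G is cyclic.

Answer: Yes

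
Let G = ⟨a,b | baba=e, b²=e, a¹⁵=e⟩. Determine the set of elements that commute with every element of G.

An element z ∈ Z(G) iff z commutes with every generator.
For example e is central: e·a = a = a·e; e·b = b = b·e.
Whereas a ∉ Z(G) since a·b = ab ≠ a¹⁴b = b·a.
Checking each of the 30 elements this way gives Z(G) = {e}, of order 1.

Answer: {e}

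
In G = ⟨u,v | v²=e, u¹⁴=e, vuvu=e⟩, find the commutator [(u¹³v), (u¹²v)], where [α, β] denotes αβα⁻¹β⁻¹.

[(u¹³v), (u¹²v)] = (u¹³v)·(u¹²v)·(u¹³v)⁻¹·(u¹²v)⁻¹.
  (u¹³v) · (u¹²v) = u
  u · (u¹³v) = v
  v · (u¹²v) = u²

Answer: u²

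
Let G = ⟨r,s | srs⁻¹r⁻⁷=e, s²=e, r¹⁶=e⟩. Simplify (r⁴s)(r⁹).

Compute (r⁴s) · (r⁹) by multiplying left to right and reducing via the relations at each step:
  (r⁴s) · r⁹ = r³s

Answer: r³s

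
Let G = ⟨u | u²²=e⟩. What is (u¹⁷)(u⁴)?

Compute (u¹⁷) · (u⁴) by multiplying left to right and reducing via the relations at each step:
  (u¹⁷) · u⁴ = u²¹

Answer: u²¹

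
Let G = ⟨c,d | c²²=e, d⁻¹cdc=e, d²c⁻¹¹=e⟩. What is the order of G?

Enumerate words in the generators, reducing via the relations: the distinct elements are
  {c, d, e, cd, c², c³, c⁴, c⁵, c⁶, c⁷, c⁸, c⁹, c²d, c²¹, c²⁰, c³d, c¹², c¹³, c¹¹, c¹⁰, c¹⁴, c¹⁵, c¹⁶, c¹⁷, c¹⁸, c¹⁹, c⁴d, c⁵d, c⁶d, c⁷d, c⁸d, c⁹d, d⁻¹, cd⁻¹, c¹⁰d, c²d⁻¹, c³d⁻¹, c⁴d⁻¹, c⁵d⁻¹, c⁶d⁻¹, c⁷d⁻¹, c⁸d⁻¹, c⁹d⁻¹, c¹⁰d⁻¹}.
No further products give new elements, so |G| = 44.

Answer: 44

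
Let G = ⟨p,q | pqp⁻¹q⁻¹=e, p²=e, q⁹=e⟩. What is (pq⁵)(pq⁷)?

Compute (pq⁵) · (pq⁷) by multiplying left to right and reducing via the relations at each step:
  (pq⁵) · p = q⁵
  (q⁵) · q⁷ = q³

Answer: q³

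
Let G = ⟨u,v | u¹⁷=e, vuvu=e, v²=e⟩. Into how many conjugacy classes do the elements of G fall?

The conjugacy classes (representative and size) are:
  [e] (size 1), [u¹⁶] (size 2), [u²] (size 2), [u³] (size 2), [u¹³] (size 2), [u¹²] (size 2), [u⁶] (size 2), [u¹⁰] (size 2), [u⁹] (size 2), [u⁷v] (size 17).
Class equation: 1 + 2 + 2 + 2 + 2 + 2 + 2 + 2 + 2 + 17 = 34 = |G|. So G has 10 conjugacy classes.

Answer: 10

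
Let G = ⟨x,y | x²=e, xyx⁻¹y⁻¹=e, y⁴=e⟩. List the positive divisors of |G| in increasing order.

|G| = 8 = 2³. By Lagrange's theorem the order of any subgroup divides 8; the divisors of 8 are 1, 2, 4, 8.

Answer: 1, 2, 4, 8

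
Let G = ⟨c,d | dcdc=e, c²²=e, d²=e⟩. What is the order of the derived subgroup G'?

G' = [G, G] is generated by all commutators. The generator-pair commutators are: [c, d] = c².
The subgroup they normally generate is {e, c², c⁴, c⁶, c⁸, c¹⁰, c¹², c¹⁴, c¹⁶, c¹⁸, c²⁰}, of order 11.
Check: |G/G'| = 44/11 = 4 is the order of the abelianisation.

Answer: 11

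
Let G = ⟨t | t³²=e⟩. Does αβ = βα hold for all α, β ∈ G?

G has a single generator, so G is cyclic and hence abelian.

Answer: Yes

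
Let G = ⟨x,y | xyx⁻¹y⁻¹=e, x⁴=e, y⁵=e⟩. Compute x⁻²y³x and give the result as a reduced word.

Multiply left to right, reducing at each step:
  (x²) · y³ = x²y³
  (x²y³) · x = x³y³

Answer: x³y³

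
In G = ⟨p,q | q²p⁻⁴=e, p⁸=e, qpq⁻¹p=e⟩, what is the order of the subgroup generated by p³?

|⟨p³⟩| equals the order of p³. Compute successive powers until reaching e:
  (p³)¹ = p³, (p³)² = p⁶, (p³)³ = p, (p³)⁴ = p⁴, (p³)⁵ = p⁷, (p³)⁶ = p², (p³)⁷ = p⁵, (p³)⁸ = e.
The smallest positive k with (p³)ᵏ = e is 8, so |⟨p³⟩| = 8.

Answer: 8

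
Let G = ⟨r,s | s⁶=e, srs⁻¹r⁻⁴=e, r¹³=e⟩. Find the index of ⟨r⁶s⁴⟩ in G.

First find ord(r⁶s⁴) by computing successive powers:
  (r⁶s⁴)¹ = r⁶s⁴, (r⁶s⁴)² = r⁸s², (r⁶s⁴)³ = e.
So |⟨r⁶s⁴⟩| = ord(r⁶s⁴) = 3. With |G| = 78, by Lagrange [G : ⟨r⁶s⁴⟩] = 78/3 = 26.

Answer: 26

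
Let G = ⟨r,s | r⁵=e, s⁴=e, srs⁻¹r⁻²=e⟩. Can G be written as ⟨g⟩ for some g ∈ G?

Every cyclic group is abelian. But r·s = rs while s·r = r²s, so r·s ≠ s·r and G is not abelian. Hence G is not cyclic.

Answer: No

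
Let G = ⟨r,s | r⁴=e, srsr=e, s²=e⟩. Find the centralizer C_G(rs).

⟨rs⟩ ⊆ C_G(rs) since powers of rs commute with rs; so |C_G(rs)| ≥ |⟨rs⟩| = 2.
By orbit–stabilizer, |C_G(rs)| = |G| / |conj. class of rs| = 8 / 2 = 4.
The 4 elements commuting with rs are {e, r², r³s, rs}.

Answer: {e, r², r³s, rs}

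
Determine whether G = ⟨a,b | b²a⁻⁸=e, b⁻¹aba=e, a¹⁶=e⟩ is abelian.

a·b = ab but b·a = a⁷b⁻¹, so a·b ≠ b·a and G is not abelian.

Answer: No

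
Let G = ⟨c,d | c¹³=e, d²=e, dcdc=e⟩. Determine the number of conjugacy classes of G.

The conjugacy classes (representative and size) are:
  [e] (size 1), [c¹²] (size 2), [c¹¹] (size 2), [c³] (size 2), [c⁴] (size 2), [c⁸] (size 2), [c⁶] (size 2), [d] (size 13).
Class equation: 1 + 2 + 2 + 2 + 2 + 2 + 2 + 13 = 26 = |G|. So G has 8 conjugacy classes.

Answer: 8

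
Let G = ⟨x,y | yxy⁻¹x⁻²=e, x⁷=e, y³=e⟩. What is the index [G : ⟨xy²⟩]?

First find ord(xy²) by computing successive powers:
  (xy²)¹ = xy², (xy²)² = x⁵y, (xy²)³ = e.
So |⟨xy²⟩| = ord(xy²) = 3. With |G| = 21, by Lagrange [G : ⟨xy²⟩] = 21/3 = 7.

Answer: 7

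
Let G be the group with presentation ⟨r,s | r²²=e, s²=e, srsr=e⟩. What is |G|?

Enumerate words in the generators, reducing via the relations: the distinct elements are
  {e, r, s, rs, r², r³, r⁴, r⁵, r⁶, r⁷, r⁸, r⁹, r²s, r²¹, r²⁰, r³s, r¹², r¹³, r¹¹, r¹⁰, r¹⁴, r¹⁵, r¹⁶, r¹⁷, r¹⁸, r¹⁹, r⁴s, r⁵s, r⁶s, r⁷s, r⁸s, r⁹s, r²¹s, r²⁰s, r¹²s, r¹³s, r¹¹s, r¹⁰s, r¹⁴s, r¹⁵s, r¹⁶s, r¹⁷s, r¹⁸s, r¹⁹s}.
No further products give new elements, so |G| = 44.

Answer: 44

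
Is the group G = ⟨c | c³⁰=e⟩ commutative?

G has a single generator, so G is cyclic and hence abelian.

Answer: Yes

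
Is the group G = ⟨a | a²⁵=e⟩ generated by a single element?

|G| = 25. The element a has order 25 (its powers give 25 distinct elements), so ⟨a⟩ = G and G is cyclic.

Answer: Yes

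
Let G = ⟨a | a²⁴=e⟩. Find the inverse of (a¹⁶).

The order of (a¹⁶) is 3 (smallest k with (a¹⁶)ᵏ = e), so (a¹⁶)⁻¹ = (a¹⁶)² = a⁸.
Check: (a¹⁶) · (a⁸) → (a¹⁶) · a⁸ = e, giving e as required.

Answer: a⁸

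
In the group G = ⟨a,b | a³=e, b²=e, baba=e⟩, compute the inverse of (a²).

The order of (a²) is 3 (smallest k with (a²)ᵏ = e), so (a²)⁻¹ = (a²)² = a.
Check: (a²) · a → (a²) · a = e, giving e as required.

Answer: a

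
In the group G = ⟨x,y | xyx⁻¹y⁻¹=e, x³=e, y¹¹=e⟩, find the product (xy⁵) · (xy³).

Compute (xy⁵) · (xy³) by multiplying left to right and reducing via the relations at each step:
  (xy⁵) · x = x²y⁵
  (x²y⁵) · y³ = x²y⁸

Answer: x²y⁸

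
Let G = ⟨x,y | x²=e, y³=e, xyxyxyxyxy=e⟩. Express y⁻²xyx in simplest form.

Multiply left to right, reducing at each step:
  y · x = yx
  (yx) · y = yxy
  (yxy) · x = yxyx

Answer: yxyx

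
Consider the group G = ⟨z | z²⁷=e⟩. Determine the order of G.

G is generated by a single element, so G is cyclic. The relator gives z²⁷ = e and no smaller power is forced to be e, so the 27 powers {e, z, z², z³, z⁴, z⁵, z⁶, z⁷, z⁸, z⁹, z²², z²³, z²¹, z²⁰, z²⁴, z²⁵, z²⁶, z¹², z¹³, z¹¹, z¹⁰, z¹⁴, z¹⁵, z¹⁶, z¹⁷, z¹⁸, z¹⁹} are distinct. Hence |G| = 27.

Answer: 27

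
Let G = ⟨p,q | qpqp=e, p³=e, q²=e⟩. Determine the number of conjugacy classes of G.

The conjugacy classes (representative and size) are:
  [e] (size 1), [p] (size 2), [pq] (size 3).
Class equation: 1 + 2 + 3 = 6 = |G|. So G has 3 conjugacy classes.

Answer: 3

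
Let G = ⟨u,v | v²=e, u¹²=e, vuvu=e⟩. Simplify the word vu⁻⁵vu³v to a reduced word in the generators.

Multiply left to right, reducing at each step:
  v · u⁻⁵ = u⁵v
  (u⁵v) · v = u⁵
  (u⁵) · u³ = u⁸
  (u⁸) · v = u⁸v

Answer: u⁸v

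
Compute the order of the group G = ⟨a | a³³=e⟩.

G is generated by a single element, so G is cyclic. The relator gives a³³ = e and no smaller power is forced to be e, so the 33 powers {a, e, a², a³, a⁴, a⁵, a⁶, a⁷, a⁸, a⁹, a²², a²³, a²¹, a²⁰, a²⁴, a²⁵, a²⁶, a²⁷, a²⁸, a²⁹, a³², a³¹, a³⁰, a¹², a¹³, a¹¹, a¹⁰, a¹⁴, a¹⁵, a¹⁶, a¹⁷, a¹⁸, a¹⁹} are distinct. Hence |G| = 33.

Answer: 33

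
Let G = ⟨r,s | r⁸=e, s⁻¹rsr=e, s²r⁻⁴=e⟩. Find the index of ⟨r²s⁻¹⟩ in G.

First find ord(r²s⁻¹) by computing successive powers:
  (r²s⁻¹)¹ = r²s⁻¹, (r²s⁻¹)² = r⁴, (r²s⁻¹)³ = r²s, (r²s⁻¹)⁴ = e.
So |⟨r²s⁻¹⟩| = ord(r²s⁻¹) = 4. With |G| = 16, by Lagrange [G : ⟨r²s⁻¹⟩] = 16/4 = 4.

Answer: 4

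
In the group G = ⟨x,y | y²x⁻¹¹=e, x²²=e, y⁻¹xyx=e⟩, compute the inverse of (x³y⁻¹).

The order of (x³y⁻¹) is 4 (smallest k with (x³y⁻¹)ᵏ = e), so (x³y⁻¹)⁻¹ = (x³y⁻¹)³ = x³y.
Check: (x³y⁻¹) · (x³y) → (x³y⁻¹) · x³ = y⁻¹;   (y⁻¹) · y = e, giving e as required.

Answer: x³y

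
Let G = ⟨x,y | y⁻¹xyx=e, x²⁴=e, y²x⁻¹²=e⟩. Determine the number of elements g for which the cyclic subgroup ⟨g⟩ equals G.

⟨g⟩ = G would require ord(g) = |G| = 48, but the maximum element order in G is 24 < 48. So G is not cyclic and no single element generates it: the count is 0.

Answer: 0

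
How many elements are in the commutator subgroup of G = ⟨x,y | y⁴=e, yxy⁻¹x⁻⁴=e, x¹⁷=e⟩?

G' = [G, G] is generated by all commutators. The generator-pair commutators are: [x, y] = x¹⁴.
The subgroup they normally generate is {e, x, x², x³, x⁴, x⁵, x⁶, x⁷, x⁸, x⁹, x¹⁰, x¹¹, x¹², x¹³, x¹⁴, x¹⁵, x¹⁶}, of order 17.
Check: |G/G'| = 68/17 = 4 is the order of the abelianisation.

Answer: 17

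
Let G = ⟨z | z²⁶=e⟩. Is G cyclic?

|G| = 26. The element z has order 26 (its powers give 26 distinct elements), so ⟨z⟩ = G and G is cyclic.

Answer: Yes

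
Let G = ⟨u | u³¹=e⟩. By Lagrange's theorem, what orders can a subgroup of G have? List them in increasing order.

|G| = 31 = 31. By Lagrange's theorem the order of any subgroup divides 31; the divisors of 31 are 1, 31.

Answer: 1, 31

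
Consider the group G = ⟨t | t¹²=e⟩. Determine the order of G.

G is generated by a single element, so G is cyclic. The relator gives t¹² = e and no smaller power is forced to be e, so the 12 powers {e, t, t², t³, t⁴, t⁵, t⁶, t⁷, t⁸, t⁹, t¹¹, t¹⁰} are distinct. Hence |G| = 12.

Answer: 12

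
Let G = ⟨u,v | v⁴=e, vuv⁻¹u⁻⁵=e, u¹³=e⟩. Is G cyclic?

Every cyclic group is abelian. But u·v = uv while v·u = u⁵v, so u·v ≠ v·u and G is not abelian. Hence G is not cyclic.

Answer: No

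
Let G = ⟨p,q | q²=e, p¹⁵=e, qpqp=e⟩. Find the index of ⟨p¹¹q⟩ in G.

First find ord(p¹¹q) by computing successive powers:
  (p¹¹q)¹ = p¹¹q, (p¹¹q)² = e.
So |⟨p¹¹q⟩| = ord(p¹¹q) = 2. With |G| = 30, by Lagrange [G : ⟨p¹¹q⟩] = 30/2 = 15.

Answer: 15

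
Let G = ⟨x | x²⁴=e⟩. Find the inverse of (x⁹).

The order of (x⁹) is 8 (smallest k with (x⁹)ᵏ = e), so (x⁹)⁻¹ = (x⁹)⁷ = x¹⁵.
Check: (x⁹) · (x¹⁵) → (x⁹) · x¹⁵ = e, giving e as required.

Answer: x¹⁵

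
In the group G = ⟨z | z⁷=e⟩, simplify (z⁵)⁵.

Compute successive powers of (z⁵), reducing at each step:
  (z⁵)²: (z⁵) · z⁵ = z³
  (z⁵)³: (z³) · z⁵ = z
  (z⁵)⁴: z · z⁵ = z⁶
  (z⁵)⁵: (z⁶) · z⁵ = z⁴

Answer: z⁴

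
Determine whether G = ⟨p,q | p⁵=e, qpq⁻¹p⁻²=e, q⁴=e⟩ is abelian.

p·q = pq but q·p = p²q, so p·q ≠ q·p and G is not abelian.

Answer: No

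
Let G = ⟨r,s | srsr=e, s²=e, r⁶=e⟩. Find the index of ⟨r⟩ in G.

First find ord(r) by computing successive powers:
  r¹ = r, r² = r², r³ = r³, r⁴ = r⁴, r⁵ = r⁵, r⁶ = e.
So |⟨r⟩| = ord(r) = 6. With |G| = 12, by Lagrange [G : ⟨r⟩] = 12/6 = 2.

Answer: 2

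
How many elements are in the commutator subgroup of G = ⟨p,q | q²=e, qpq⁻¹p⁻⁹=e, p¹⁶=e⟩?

G' = [G, G] is generated by all commutators. The generator-pair commutators are: [p, q] = p⁸.
The subgroup they normally generate is {e, p⁸}, of order 2.
Check: |G/G'| = 32/2 = 16 is the order of the abelianisation.

Answer: 2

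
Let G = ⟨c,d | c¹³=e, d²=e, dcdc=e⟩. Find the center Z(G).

An element z ∈ Z(G) iff z commutes with every generator.
For example e is central: e·c = c = c·e; e·d = d = d·e.
Whereas c ∉ Z(G) since c·d = cd ≠ c¹²d = d·c.
Checking each of the 26 elements this way gives Z(G) = {e}, of order 1.

Answer: {e}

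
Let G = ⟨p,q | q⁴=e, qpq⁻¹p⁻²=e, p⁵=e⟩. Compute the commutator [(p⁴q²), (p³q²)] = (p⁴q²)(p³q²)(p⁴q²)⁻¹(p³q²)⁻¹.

[(p⁴q²), (p³q²)] = (p⁴q²)·(p³q²)·(p⁴q²)⁻¹·(p³q²)⁻¹.
  (p⁴q²) · (p³q²) = p
  p · (p⁴q²) = q²
  (q²) · (p³q²) = p²

Answer: p²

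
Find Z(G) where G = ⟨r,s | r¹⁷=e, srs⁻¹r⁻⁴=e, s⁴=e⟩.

An element z ∈ Z(G) iff z commutes with every generator.
For example e is central: e·r = r = r·e; e·s = s = s·e.
Whereas r ∉ Z(G) since r·s = rs ≠ r⁴s = s·r.
Checking each of the 68 elements this way gives Z(G) = {e}, of order 1.

Answer: {e}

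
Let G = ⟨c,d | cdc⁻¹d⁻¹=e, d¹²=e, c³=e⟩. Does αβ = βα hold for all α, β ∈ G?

Each pair of generators commutes: c·d = cd = d·c. Since the generators pairwise commute, every element of G commutes with every other, so G is abelian.

Answer: Yes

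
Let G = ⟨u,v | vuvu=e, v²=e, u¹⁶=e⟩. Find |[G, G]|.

G' = [G, G] is generated by all commutators. The generator-pair commutators are: [u, v] = u².
The subgroup they normally generate is {e, u², u⁴, u⁶, u⁸, u¹⁰, u¹², u¹⁴}, of order 8.
Check: |G/G'| = 32/8 = 4 is the order of the abelianisation.

Answer: 8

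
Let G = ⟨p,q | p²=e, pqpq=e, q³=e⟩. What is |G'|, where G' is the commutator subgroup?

G' = [G, G] is generated by all commutators. The generator-pair commutators are: [p, q] = q.
The subgroup they normally generate is {e, q, q²}, of order 3.
Check: |G/G'| = 6/3 = 2 is the order of the abelianisation.

Answer: 3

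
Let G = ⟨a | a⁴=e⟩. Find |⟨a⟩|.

|⟨a⟩| equals the order of a. Compute successive powers until reaching e:
  a¹ = a, a² = a², a³ = a³, a⁴ = e.
The smallest positive k with aᵏ = e is 4, so |⟨a⟩| = 4.

Answer: 4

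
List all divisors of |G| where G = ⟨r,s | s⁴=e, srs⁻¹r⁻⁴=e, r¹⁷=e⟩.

|G| = 68 = 2² · 17. By Lagrange's theorem the order of any subgroup divides 68; the divisors of 68 are 1, 2, 4, 17, 34, 68.

Answer: 1, 2, 4, 17, 34, 68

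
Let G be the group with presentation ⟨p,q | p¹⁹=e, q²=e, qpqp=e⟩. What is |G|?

Enumerate words in the generators, reducing via the relations: the distinct elements are
  {e, p, q, pq, p², p³, p⁴, p⁵, p⁶, p⁷, p⁸, p⁹, p²q, p³q, p¹², p¹³, p¹¹, p¹⁰, p¹⁴, p¹⁵, p¹⁶, p¹⁷, p¹⁸, p⁴q, p⁵q, p⁶q, p⁷q, p⁸q, p⁹q, p¹²q, p¹³q, p¹¹q, p¹⁰q, p¹⁴q, p¹⁵q, p¹⁶q, p¹⁷q, p¹⁸q}.
No further products give new elements, so |G| = 38.

Answer: 38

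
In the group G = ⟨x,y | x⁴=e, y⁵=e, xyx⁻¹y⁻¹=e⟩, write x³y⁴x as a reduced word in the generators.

Multiply left to right, reducing at each step:
  (x³) · y⁴ = x³y⁴
  (x³y⁴) · x = y⁴

Answer: y⁴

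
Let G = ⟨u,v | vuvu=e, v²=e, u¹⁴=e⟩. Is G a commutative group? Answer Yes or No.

u·v = uv but v·u = u¹³v, so u·v ≠ v·u and G is not abelian.

Answer: No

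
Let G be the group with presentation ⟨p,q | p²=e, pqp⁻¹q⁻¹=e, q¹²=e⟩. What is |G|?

Enumerate words in the generators, reducing via the relations: the distinct elements are
  {e, p, q, pq, q², q³, q⁴, q⁵, q⁶, q⁷, q⁸, q⁹, pq², pq³, pq⁴, pq⁵, pq⁶, pq⁷, pq⁸, pq⁹, q¹¹, q¹⁰, pq¹¹, pq¹⁰}.
No further products give new elements, so |G| = 24.

Answer: 24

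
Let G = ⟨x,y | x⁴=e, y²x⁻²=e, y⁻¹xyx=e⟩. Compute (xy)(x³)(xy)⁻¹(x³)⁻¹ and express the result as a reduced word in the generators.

[(xy), (x³)] = (xy)·(x³)·(xy)⁻¹·(x³)⁻¹.
  (xy) · (x³) = y⁻¹
  (y⁻¹) · (xy⁻¹) = x
  x · x = x²

Answer: x²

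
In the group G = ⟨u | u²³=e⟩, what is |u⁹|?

Compute successive powers until reaching e:
  (u⁹)¹ = u⁹, (u⁹)² = u¹⁸, (u⁹)³ = u⁴, (u⁹)⁴ = u¹³, (u⁹)⁵ = u²², (u⁹)⁶ = u⁸, (u⁹)⁷ = u¹⁷, (u⁹)⁸ = u³, (u⁹)⁹ = u¹², (u⁹)¹⁰ = u²¹, (u⁹)¹¹ = u⁷, (u⁹)¹² = u¹⁶, (u⁹)¹³ = u², (u⁹)¹⁴ = u¹¹, (u⁹)¹⁵ = u²⁰, (u⁹)¹⁶ = u⁶, (u⁹)¹⁷ = u¹⁵, (u⁹)¹⁸ = u, (u⁹)¹⁹ = u¹⁰, (u⁹)²⁰ = u¹⁹, (u⁹)²¹ = u⁵, (u⁹)²² = u¹⁴, (u⁹)²³ = e.
The smallest positive k with (u⁹)ᵏ = e is 23.

Answer: 23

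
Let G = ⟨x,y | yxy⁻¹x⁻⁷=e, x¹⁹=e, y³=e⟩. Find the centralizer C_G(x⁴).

⟨x⁴⟩ ⊆ C_G(x⁴) since powers of x⁴ commute with x⁴; so |C_G(x⁴)| ≥ |⟨x⁴⟩| = 19.
By orbit–stabilizer, |C_G(x⁴)| = |G| / |conj. class of x⁴| = 57 / 3 = 19.
The 19 elements commuting with x⁴ are {e, x, x², x³, x⁴, x⁵, x⁶, x⁷, x⁸, x⁹, x¹⁰, x¹¹, x¹², x¹³, x¹⁴, x¹⁵, x¹⁶, x¹⁷, x¹⁸}.

Answer: {e, x, x², x³, x⁴, x⁵, x⁶, x⁷, x⁸, x⁹, x¹⁰, x¹¹, x¹², x¹³, x¹⁴, x¹⁵, x¹⁶, x¹⁷, x¹⁸}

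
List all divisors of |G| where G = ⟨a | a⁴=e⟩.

|G| = 4 = 2². By Lagrange's theorem the order of any subgroup divides 4; the divisors of 4 are 1, 2, 4.

Answer: 1, 2, 4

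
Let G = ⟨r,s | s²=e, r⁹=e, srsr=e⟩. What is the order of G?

Enumerate words in the generators, reducing via the relations: the distinct elements are
  {e, r, s, rs, r², r³, r⁴, r⁵, r⁶, r⁷, r⁸, r²s, r³s, r⁴s, r⁵s, r⁶s, r⁷s, r⁸s}.
No further products give new elements, so |G| = 18.

Answer: 18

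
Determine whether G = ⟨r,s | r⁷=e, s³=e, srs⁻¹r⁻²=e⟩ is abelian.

r·s = rs but s·r = r²s, so r·s ≠ s·r and G is not abelian.

Answer: No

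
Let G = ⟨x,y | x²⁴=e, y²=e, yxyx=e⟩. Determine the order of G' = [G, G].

G' = [G, G] is generated by all commutators. The generator-pair commutators are: [x, y] = x².
The subgroup they normally generate is {e, x², x⁴, x⁶, x⁸, x¹⁰, x¹², x¹⁴, x¹⁶, x¹⁸, x²⁰, x²²}, of order 12.
Check: |G/G'| = 48/12 = 4 is the order of the abelianisation.

Answer: 12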